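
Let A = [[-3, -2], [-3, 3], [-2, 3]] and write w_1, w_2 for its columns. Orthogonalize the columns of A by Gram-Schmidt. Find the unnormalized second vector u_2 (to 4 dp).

u_2 = (-3.2273, 1.7727, 2.1818)

e_1 = w_1/‖w_1‖ = (-3, -3, -2)/4.6904 = (-0.6396, -0.6396, -0.4264).
r_{12} = e_1·w_2 = -1.9188.
u_2 = w_2 + 1.9188·e_1 = (-3.2273, 1.7727, 2.1818).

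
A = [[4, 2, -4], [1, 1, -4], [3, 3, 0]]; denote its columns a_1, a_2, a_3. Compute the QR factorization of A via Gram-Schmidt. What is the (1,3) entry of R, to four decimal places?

r_{13} = -3.9223

e_1 = a_1/‖a_1‖ = (4, 1, 3)/5.0990 = (0.7845, 0.1961, 0.5883).
r_{13} = e_1·a_3 = -3.9223.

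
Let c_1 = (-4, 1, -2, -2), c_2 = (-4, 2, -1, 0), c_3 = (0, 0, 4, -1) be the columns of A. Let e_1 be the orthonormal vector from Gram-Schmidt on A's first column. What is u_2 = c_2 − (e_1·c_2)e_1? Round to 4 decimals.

u_2 = (-0.8000, 1.2000, 0.6000, 1.6000)

e_1 = c_1/‖c_1‖ = (-4, 1, -2, -2)/5.0000 = (-0.8000, 0.2000, -0.4000, -0.4000).
r_{12} = e_1·c_2 = 4.0000.
u_2 = c_2 − 4.0000·e_1 = (-0.8000, 1.2000, 0.6000, 1.6000).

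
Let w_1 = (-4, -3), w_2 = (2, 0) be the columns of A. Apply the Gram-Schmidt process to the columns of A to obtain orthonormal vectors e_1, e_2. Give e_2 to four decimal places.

w_1 = (-4, -3); ‖w_1‖ = 5.0000, so e_1 = (-0.8000, -0.6000).
e_1·w_2 = (-0.8000)·2 + (-0.6000)·0 = -1.6000.
u_2 = w_2 + 1.6000·e_1 = (0.7200, -0.9600).
‖u_2‖ = 1.2000, so e_2 = (0.6000, -0.8000).

e_2 = (0.6000, -0.8000)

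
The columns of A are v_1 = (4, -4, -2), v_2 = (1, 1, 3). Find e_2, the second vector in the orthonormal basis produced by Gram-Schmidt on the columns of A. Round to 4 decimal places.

v_1 = (4, -4, -2); ‖v_1‖ = 6.0000, so e_1 = (0.6667, -0.6667, -0.3333).
e_1·v_2 = 0.6667·1 + (-0.6667)·1 + (-0.3333)·3 = -1.0000.
u_2 = v_2 + 1.0000·e_1 = (1.6667, 0.3333, 2.6667).
‖u_2‖ = 3.1623, so e_2 = (0.5270, 0.1054, 0.8433).

e_2 = (0.5270, 0.1054, 0.8433)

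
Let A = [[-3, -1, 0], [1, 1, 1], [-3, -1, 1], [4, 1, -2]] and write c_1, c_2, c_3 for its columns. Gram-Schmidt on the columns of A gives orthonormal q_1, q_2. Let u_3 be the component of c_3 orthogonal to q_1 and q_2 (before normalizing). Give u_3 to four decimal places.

c_1 = (-3, 1, -3, 4); ‖c_1‖ = 5.9161, so q_1 = (-0.5071, 0.1690, -0.5071, 0.6761).
q_1·c_2 = (-0.5071)·(-1) + 0.1690·1 + (-0.5071)·(-1) + 0.6761·1 = 1.8593.
u_2 = c_2 − 1.8593·q_1 = (-0.0571, 0.6857, -0.0571, -0.2571).
‖u_2‖ = 0.7368, so q_2 = (-0.0776, 0.9307, -0.0776, -0.3490).
q_1·c_3 = (-0.5071)·0 + 0.1690·1 + (-0.5071)·1 + 0.6761·(-2) = -1.6903; q_2·c_3 = (-0.0776)·0 + 0.9307·1 + (-0.0776)·1 + (-0.3490)·(-2) = 1.5511.
u_3 = c_3 + 1.6903·q_1 − 1.5511·q_2 = (-0.7368, -0.1579, 0.2632, -0.3158).

u_3 = (-0.7368, -0.1579, 0.2632, -0.3158)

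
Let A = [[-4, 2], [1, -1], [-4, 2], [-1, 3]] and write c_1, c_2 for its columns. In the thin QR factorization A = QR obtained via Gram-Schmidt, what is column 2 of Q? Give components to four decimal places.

q_1 = c_1/‖c_1‖ = (-4, 1, -4, -1)/5.8310 = (-0.6860, 0.1715, -0.6860, -0.1715).
r_{12} = q_1·c_2 = -3.4300.
u_2 = c_2 + 3.4300·q_1 = (-0.3529, -0.4118, -0.3529, 2.4118).
‖u_2‖ = 2.4971, so q_2 = (-0.1413, -0.1649, -0.1413, 0.9658).

q_2 = (-0.1413, -0.1649, -0.1413, 0.9658)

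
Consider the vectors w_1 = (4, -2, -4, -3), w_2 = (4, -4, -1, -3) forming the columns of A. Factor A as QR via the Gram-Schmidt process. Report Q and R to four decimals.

Q = [[0.5963, 0.2090], [-0.2981, -0.6923], [-0.5963, 0.6727], [-0.4472, -0.1567]], R = [[6.7082, 5.5156], [0.0000, 3.4026]]

w_1 = (4, -2, -4, -3); ‖w_1‖ = 6.7082, so q_1 = (0.5963, -0.2981, -0.5963, -0.4472).
q_1·w_2 = 0.5963·4 + (-0.2981)·(-4) + (-0.5963)·(-1) + (-0.4472)·(-3) = 5.5156.
u_2 = w_2 − 5.5156·q_1 = (0.7111, -2.3556, 2.2889, -0.5333).
‖u_2‖ = 3.4026, so q_2 = (0.2090, -0.6923, 0.6727, -0.1567).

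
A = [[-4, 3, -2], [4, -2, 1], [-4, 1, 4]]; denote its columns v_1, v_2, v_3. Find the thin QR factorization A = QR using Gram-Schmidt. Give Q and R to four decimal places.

Q = [[-0.5774, 0.7071, 0.4082], [0.5774, 0.0000, 0.8165], [-0.5774, -0.7071, 0.4082]], R = [[6.9282, -3.4641, -0.5774], [0.0000, 1.4142, -4.2426], [0.0000, 0.0000, 1.6330]]

v_1 = (-4, 4, -4); ‖v_1‖ = 6.9282, so e_1 = (-0.5774, 0.5774, -0.5774).
e_1·v_2 = (-0.5774)·3 + 0.5774·(-2) + (-0.5774)·1 = -3.4641.
u_2 = v_2 + 3.4641·e_1 = (1.0000, 0.0000, -1.0000).
‖u_2‖ = 1.4142, so e_2 = (0.7071, 0.0000, -0.7071).
e_1·v_3 = (-0.5774)·(-2) + 0.5774·1 + (-0.5774)·4 = -0.5774; e_2·v_3 = 0.7071·(-2) + 0.0000·1 + (-0.7071)·4 = -4.2426.
u_3 = v_3 + 0.5774·e_1 + 4.2426·e_2 = (0.6667, 1.3333, 0.6667).
‖u_3‖ = 1.6330, so e_3 = (0.4082, 0.8165, 0.4082).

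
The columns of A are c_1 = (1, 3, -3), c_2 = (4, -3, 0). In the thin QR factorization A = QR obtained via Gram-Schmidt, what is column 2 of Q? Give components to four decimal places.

e_2 = (0.8760, -0.4542, -0.1622)

e_1 = c_1/‖c_1‖ = (1, 3, -3)/4.3589 = (0.2294, 0.6882, -0.6882).
r_{12} = e_1·c_2 = -1.1471.
u_2 = c_2 + 1.1471·e_1 = (4.2632, -2.2105, -0.7895).
‖u_2‖ = 4.8666, so e_2 = (0.8760, -0.4542, -0.1622).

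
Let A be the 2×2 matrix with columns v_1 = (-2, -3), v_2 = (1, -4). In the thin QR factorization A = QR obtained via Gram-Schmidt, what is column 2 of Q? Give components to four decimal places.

v_1 = (-2, -3); ‖v_1‖ = 3.6056, so e_1 = (-0.5547, -0.8321).
e_1·v_2 = (-0.5547)·1 + (-0.8321)·(-4) = 2.7735.
u_2 = v_2 − 2.7735·e_1 = (2.5385, -1.6923).
‖u_2‖ = 3.0509, so e_2 = (0.8321, -0.5547).

e_2 = (0.8321, -0.5547)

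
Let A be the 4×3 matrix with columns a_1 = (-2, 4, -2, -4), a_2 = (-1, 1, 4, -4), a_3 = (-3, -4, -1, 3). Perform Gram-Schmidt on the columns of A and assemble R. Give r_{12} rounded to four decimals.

r_{12} = 2.2136

q_1 = a_1/‖a_1‖ = (-2, 4, -2, -4)/6.3246 = (-0.3162, 0.6325, -0.3162, -0.6325).
r_{12} = q_1·a_2 = 2.2136.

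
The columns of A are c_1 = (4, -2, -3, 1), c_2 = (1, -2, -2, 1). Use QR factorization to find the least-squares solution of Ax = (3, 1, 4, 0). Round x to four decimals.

c_1 = (4, -2, -3, 1); ‖c_1‖ = 5.4772, so q_1 = (0.7303, -0.3651, -0.5477, 0.1826).
q_1·c_2 = 0.7303·1 + (-0.3651)·(-2) + (-0.5477)·(-2) + 0.1826·1 = 2.7386.
u_2 = c_2 − 2.7386·q_1 = (-1.0000, -1.0000, -0.5000, 0.5000).
‖u_2‖ = 1.5811, so q_2 = (-0.6325, -0.6325, -0.3162, 0.3162).
Qᵀb = (-0.3651, -3.7947).
Back-substitute: x_2 = -3.7947/1.5811 = -2.4000.
x_1 = (-0.3651 − 2.7386·(-2.4000))/5.4772 = 1.1333.

x = (1.1333, -2.4000)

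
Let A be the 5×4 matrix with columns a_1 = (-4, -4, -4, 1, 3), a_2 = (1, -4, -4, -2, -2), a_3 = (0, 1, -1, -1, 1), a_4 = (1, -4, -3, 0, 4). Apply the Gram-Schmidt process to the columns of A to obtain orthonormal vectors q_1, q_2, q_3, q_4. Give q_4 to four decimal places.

q_4 = (0.6865, -0.3424, 0.1460, 0.1238, 0.6122)

a_1 = (-4, -4, -4, 1, 3); ‖a_1‖ = 7.6158, so q_1 = (-0.5252, -0.5252, -0.5252, 0.1313, 0.3939).
q_1·a_2 = (-0.5252)·1 + (-0.5252)·(-4) + (-0.5252)·(-4) + 0.1313·(-2) + 0.3939·(-2) = 2.6261.
u_2 = a_2 − 2.6261·q_1 = (2.3793, -2.6207, -2.6207, -2.3448, -3.0345).
‖u_2‖ = 5.8398, so q_2 = (0.4074, -0.4488, -0.4488, -0.4015, -0.5196).
q_1·a_3 = (-0.5252)·0 + (-0.5252)·1 + (-0.5252)·(-1) + 0.1313·(-1) + 0.3939·1 = 0.2626; q_2·a_3 = 0.4074·0 + (-0.4488)·1 + (-0.4488)·(-1) + (-0.4015)·(-1) + (-0.5196)·1 = -0.1181.
u_3 = a_3 − 0.2626·q_1 + 0.1181·q_2 = (0.1860, 1.0849, -0.9151, -1.0819, 0.8352).
‖u_3‖ = 1.9792, so q_3 = (0.0940, 0.5482, -0.4623, -0.5466, 0.4220).
q_1·a_4 = (-0.5252)·1 + (-0.5252)·(-4) + (-0.5252)·(-3) + 0.1313·0 + 0.3939·4 = 4.7270; q_2·a_4 = 0.4074·1 + (-0.4488)·(-4) + (-0.4488)·(-3) + (-0.4015)·0 + (-0.5196)·4 = 1.4703; q_3·a_4 = 0.0940·1 + 0.5482·(-4) + (-0.4623)·(-3) + (-0.5466)·0 + 0.4220·4 = 0.9763.
u_4 = a_4 − 4.7270·q_1 − 1.4703·q_2 − 0.9763·q_3 = (2.7919, -1.3926, 0.5940, 0.5034, 2.4899).
‖u_4‖ = 4.0670, so q_4 = (0.6865, -0.3424, 0.1460, 0.1238, 0.6122).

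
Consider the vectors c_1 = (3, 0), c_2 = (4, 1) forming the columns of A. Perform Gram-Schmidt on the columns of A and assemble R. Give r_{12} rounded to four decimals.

r_{12} = 4.0000

c_1 = (3, 0); ‖c_1‖ = 3.0000, so q_1 = (1.0000, 0.0000).
r_{12} = q_1·c_2 = 4.0000.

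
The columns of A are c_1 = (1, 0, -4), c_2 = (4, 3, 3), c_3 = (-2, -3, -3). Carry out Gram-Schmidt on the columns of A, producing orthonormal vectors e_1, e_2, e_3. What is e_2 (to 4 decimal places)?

e_2 = (0.8130, 0.5456, 0.2033)

e_1 = c_1/‖c_1‖ = (1, 0, -4)/4.1231 = (0.2425, 0.0000, -0.9701).
r_{12} = e_1·c_2 = -1.9403.
u_2 = c_2 + 1.9403·e_1 = (4.4706, 3.0000, 1.1176).
‖u_2‖ = 5.4987, so e_2 = (0.8130, 0.5456, 0.2033).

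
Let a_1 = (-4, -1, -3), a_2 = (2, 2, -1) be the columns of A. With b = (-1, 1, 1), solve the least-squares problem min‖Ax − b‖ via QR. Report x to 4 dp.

a_1 = (-4, -1, -3); ‖a_1‖ = 5.0990, so q_1 = (-0.7845, -0.1961, -0.5883).
q_1·a_2 = (-0.7845)·2 + (-0.1961)·2 + (-0.5883)·(-1) = -1.3728.
u_2 = a_2 + 1.3728·q_1 = (0.9231, 1.7308, -1.8077).
‖u_2‖ = 2.6675, so q_2 = (0.3460, 0.6488, -0.6777).
Qᵀb = (0.0000, -0.3749).
Back-substitute: x_2 = -0.3749/2.6675 = -0.1405.
x_1 = (0.0000 + 1.3728·(-0.1405))/5.0990 = -0.0378.

x = (-0.0378, -0.1405)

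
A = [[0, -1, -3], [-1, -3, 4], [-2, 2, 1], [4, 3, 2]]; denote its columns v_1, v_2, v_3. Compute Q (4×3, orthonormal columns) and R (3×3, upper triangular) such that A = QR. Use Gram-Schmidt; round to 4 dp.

Q = [[0.0000, -0.2409, -0.5736], [-0.2182, -0.5964, 0.6991], [-0.4364, 0.7340, 0.2855], [0.8729, 0.2179, 0.3175]], R = [[4.5826, 2.4004, 0.4364], [0.0000, 4.1519, -0.4932], [0.0000, 0.0000, 5.4375]]

e_1 = v_1/‖v_1‖ = (0, -1, -2, 4)/4.5826 = (0.0000, -0.2182, -0.4364, 0.8729).
r_{12} = e_1·v_2 = 2.4004.
u_2 = v_2 − 2.4004·e_1 = (-1.0000, -2.4762, 3.0476, 0.9048).
‖u_2‖ = 4.1519, so e_2 = (-0.2409, -0.5964, 0.7340, 0.2179).
r_{13} = e_1·v_3 = 0.4364; r_{23} = e_2·v_3 = -0.4932.
u_3 = v_3 − 0.4364·e_1 + 0.4932·e_2 = (-3.1188, 3.8011, 1.5525, 1.7265).
‖u_3‖ = 5.4375, so e_3 = (-0.5736, 0.6991, 0.2855, 0.3175).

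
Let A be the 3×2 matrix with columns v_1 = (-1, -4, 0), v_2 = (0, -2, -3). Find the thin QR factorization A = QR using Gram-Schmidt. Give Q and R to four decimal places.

e_1 = v_1/‖v_1‖ = (-1, -4, 0)/4.1231 = (-0.2425, -0.9701, 0.0000).
r_{12} = e_1·v_2 = 1.9403.
u_2 = v_2 − 1.9403·e_1 = (0.4706, -0.1176, -3.0000).
‖u_2‖ = 3.0390, so e_2 = (0.1549, -0.0387, -0.9872).

Q = [[-0.2425, 0.1549], [-0.9701, -0.0387], [0.0000, -0.9872]], R = [[4.1231, 1.9403], [0.0000, 3.0390]]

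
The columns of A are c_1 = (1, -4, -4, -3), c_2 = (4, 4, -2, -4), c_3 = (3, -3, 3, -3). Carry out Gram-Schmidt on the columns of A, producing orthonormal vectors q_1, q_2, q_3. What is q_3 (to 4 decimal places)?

q_3 = (0.4283, -0.3884, 0.7450, -0.3327)

c_1 = (1, -4, -4, -3); ‖c_1‖ = 6.4807, so q_1 = (0.1543, -0.6172, -0.6172, -0.4629).
q_1·c_2 = 0.1543·4 + (-0.6172)·4 + (-0.6172)·(-2) + (-0.4629)·(-4) = 1.2344.
u_2 = c_2 − 1.2344·q_1 = (3.8095, 4.7619, -1.2381, -3.4286).
‖u_2‖ = 7.1047, so q_2 = (0.5362, 0.6703, -0.1743, -0.4826).
q_1·c_3 = 0.1543·3 + (-0.6172)·(-3) + (-0.6172)·3 + (-0.4629)·(-3) = 1.8516; q_2·c_3 = 0.5362·3 + 0.6703·(-3) + (-0.1743)·3 + (-0.4826)·(-3) = 0.5228.
u_3 = c_3 − 1.8516·q_1 − 0.5228·q_2 = (2.4340, -2.2075, 4.2340, -1.8906).
‖u_3‖ = 5.6831, so q_3 = (0.4283, -0.3884, 0.7450, -0.3327).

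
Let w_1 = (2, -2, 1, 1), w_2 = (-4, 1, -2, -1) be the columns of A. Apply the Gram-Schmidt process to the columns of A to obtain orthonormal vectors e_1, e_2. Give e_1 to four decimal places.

e_1 = w_1/‖w_1‖ = (2, -2, 1, 1)/3.1623 = (0.6325, -0.6325, 0.3162, 0.3162).

e_1 = (0.6325, -0.6325, 0.3162, 0.3162)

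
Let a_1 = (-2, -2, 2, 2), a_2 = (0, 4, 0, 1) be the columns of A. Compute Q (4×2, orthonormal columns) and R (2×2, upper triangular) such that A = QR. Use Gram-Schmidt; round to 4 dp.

Q = [[-0.5000, -0.1953], [-0.5000, 0.8462], [0.5000, 0.1953], [0.5000, 0.4557]], R = [[4.0000, -1.5000], [0.0000, 3.8406]]

a_1 = (-2, -2, 2, 2); ‖a_1‖ = 4.0000, so q_1 = (-0.5000, -0.5000, 0.5000, 0.5000).
q_1·a_2 = (-0.5000)·0 + (-0.5000)·4 + 0.5000·0 + 0.5000·1 = -1.5000.
u_2 = a_2 + 1.5000·q_1 = (-0.7500, 3.2500, 0.7500, 1.7500).
‖u_2‖ = 3.8406, so q_2 = (-0.1953, 0.8462, 0.1953, 0.4557).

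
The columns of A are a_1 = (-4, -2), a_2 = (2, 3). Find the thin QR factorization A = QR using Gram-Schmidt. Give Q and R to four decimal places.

a_1 = (-4, -2); ‖a_1‖ = 4.4721, so q_1 = (-0.8944, -0.4472).
q_1·a_2 = (-0.8944)·2 + (-0.4472)·3 = -3.1305.
u_2 = a_2 + 3.1305·q_1 = (-0.8000, 1.6000).
‖u_2‖ = 1.7889, so q_2 = (-0.4472, 0.8944).

Q = [[-0.8944, -0.4472], [-0.4472, 0.8944]], R = [[4.4721, -3.1305], [0.0000, 1.7889]]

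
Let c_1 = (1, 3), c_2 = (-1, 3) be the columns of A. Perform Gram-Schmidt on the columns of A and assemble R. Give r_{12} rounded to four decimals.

c_1 = (1, 3); ‖c_1‖ = 3.1623, so q_1 = (0.3162, 0.9487).
r_{12} = q_1·c_2 = 2.5298.

r_{12} = 2.5298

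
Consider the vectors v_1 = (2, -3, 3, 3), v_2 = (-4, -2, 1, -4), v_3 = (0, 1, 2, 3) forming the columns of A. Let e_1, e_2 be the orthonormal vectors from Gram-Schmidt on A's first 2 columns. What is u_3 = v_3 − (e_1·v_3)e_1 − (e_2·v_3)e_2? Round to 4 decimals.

v_1 = (2, -3, 3, 3); ‖v_1‖ = 5.5678, so e_1 = (0.3592, -0.5388, 0.5388, 0.5388).
e_1·v_2 = 0.3592·(-4) + (-0.5388)·(-2) + 0.5388·1 + 0.5388·(-4) = -1.9757.
u_2 = v_2 + 1.9757·e_1 = (-3.2903, -3.0645, 2.0645, -2.9355).
‖u_2‖ = 5.7530, so e_2 = (-0.5719, -0.5327, 0.3589, -0.5103).
e_1·v_3 = 0.3592·0 + (-0.5388)·1 + 0.5388·2 + 0.5388·3 = 2.1553; e_2·v_3 = (-0.5719)·0 + (-0.5327)·1 + 0.3589·2 + (-0.5103)·3 = -1.3457.
u_3 = v_3 − 2.1553·e_1 + 1.3457·e_2 = (-1.5439, 1.4444, 1.3216, 1.1520).

u_3 = (-1.5439, 1.4444, 1.3216, 1.1520)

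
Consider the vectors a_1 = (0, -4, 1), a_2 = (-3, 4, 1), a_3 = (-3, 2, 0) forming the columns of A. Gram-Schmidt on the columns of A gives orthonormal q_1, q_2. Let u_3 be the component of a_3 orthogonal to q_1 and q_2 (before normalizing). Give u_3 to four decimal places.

u_3 = (-0.6636, -0.2488, -0.9954)

a_1 = (0, -4, 1); ‖a_1‖ = 4.1231, so q_1 = (0.0000, -0.9701, 0.2425).
q_1·a_2 = 0.0000·(-3) + (-0.9701)·4 + 0.2425·1 = -3.6380.
u_2 = a_2 + 3.6380·q_1 = (-3.0000, 0.4706, 1.8824).
‖u_2‖ = 3.5728, so q_2 = (-0.8397, 0.1317, 0.5269).
q_1·a_3 = 0.0000·(-3) + (-0.9701)·2 + 0.2425·0 = -1.9403; q_2·a_3 = (-0.8397)·(-3) + 0.1317·2 + 0.5269·0 = 2.7825.
u_3 = a_3 + 1.9403·q_1 − 2.7825·q_2 = (-0.6636, -0.2488, -0.9954).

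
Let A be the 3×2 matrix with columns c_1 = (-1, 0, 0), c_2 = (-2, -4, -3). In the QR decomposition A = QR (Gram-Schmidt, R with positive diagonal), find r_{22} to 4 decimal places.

e_1 = c_1/‖c_1‖ = (-1, 0, 0)/1.0000 = (-1.0000, 0.0000, 0.0000).
r_{12} = e_1·c_2 = 2.0000.
u_2 = c_2 − 2.0000·e_1 = (0.0000, -4.0000, -3.0000).
r_{22} = ‖u_2‖ = 5.0000.

r_{22} = 5.0000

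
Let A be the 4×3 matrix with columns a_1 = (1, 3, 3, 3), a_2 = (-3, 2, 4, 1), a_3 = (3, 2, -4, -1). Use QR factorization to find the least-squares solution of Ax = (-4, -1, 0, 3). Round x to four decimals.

x = (-0.1429, 0.1786, -0.4643)

e_1 = a_1/‖a_1‖ = (1, 3, 3, 3)/5.2915 = (0.1890, 0.5669, 0.5669, 0.5669).
r_{12} = e_1·a_2 = 3.4017.
u_2 = a_2 − 3.4017·e_1 = (-3.6429, 0.0714, 2.0714, -0.9286).
‖u_2‖ = 4.2929, so e_2 = (-0.8486, 0.0166, 0.4825, -0.2163).
r_{13} = e_1·a_3 = -1.1339; r_{23} = e_2·a_3 = -4.2263.
u_3 = a_3 + 1.1339·e_1 + 4.2263·e_2 = (-0.3721, 2.7132, -1.3178, -1.2713).
‖u_3‖ = 3.2943, so e_3 = (-0.1129, 0.8236, -0.4000, -0.3859).
Qᵀb = (0.3780, 2.7288, -1.5295).
Back-substitute: x_3 = -1.5295/3.2943 = -0.4643.
x_2 = (2.7288 + 4.2263·(-0.4643))/4.2929 = 0.1786.
x_1 = (0.3780 − 3.4017·0.1786 + 1.1339·(-0.4643))/5.2915 = -0.1429.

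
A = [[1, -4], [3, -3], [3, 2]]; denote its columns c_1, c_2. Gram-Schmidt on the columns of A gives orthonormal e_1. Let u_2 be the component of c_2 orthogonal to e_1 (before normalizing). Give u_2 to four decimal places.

c_1 = (1, 3, 3); ‖c_1‖ = 4.3589, so e_1 = (0.2294, 0.6882, 0.6882).
e_1·c_2 = 0.2294·(-4) + 0.6882·(-3) + 0.6882·2 = -1.6059.
u_2 = c_2 + 1.6059·e_1 = (-3.6316, -1.8947, 3.1053).

u_2 = (-3.6316, -1.8947, 3.1053)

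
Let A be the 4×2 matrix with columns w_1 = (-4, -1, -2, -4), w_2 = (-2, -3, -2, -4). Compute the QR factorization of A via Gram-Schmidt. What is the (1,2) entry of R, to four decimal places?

w_1 = (-4, -1, -2, -4); ‖w_1‖ = 6.0828, so e_1 = (-0.6576, -0.1644, -0.3288, -0.6576).
r_{12} = e_1·w_2 = 5.0964.

r_{12} = 5.0964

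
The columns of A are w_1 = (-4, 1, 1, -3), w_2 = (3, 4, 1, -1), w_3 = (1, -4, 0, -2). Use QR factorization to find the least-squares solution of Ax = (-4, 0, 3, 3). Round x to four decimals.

w_1 = (-4, 1, 1, -3); ‖w_1‖ = 5.1962, so e_1 = (-0.7698, 0.1925, 0.1925, -0.5774).
e_1·w_2 = (-0.7698)·3 + 0.1925·4 + 0.1925·1 + (-0.5774)·(-1) = -0.7698.
u_2 = w_2 + 0.7698·e_1 = (2.4074, 4.1481, 1.1481, -1.4444).
‖u_2‖ = 5.1388, so e_2 = (0.4685, 0.8072, 0.2234, -0.2811).
e_1·w_3 = (-0.7698)·1 + 0.1925·(-4) + 0.1925·0 + (-0.5774)·(-2) = -0.3849; e_2·w_3 = 0.4685·1 + 0.8072·(-4) + 0.2234·0 + (-0.2811)·(-2) = -2.1982.
u_3 = w_3 + 0.3849·e_1 + 2.1982·e_2 = (1.7335, -2.1515, 0.5652, -2.8401).
‖u_3‖ = 4.0025, so e_3 = (0.4331, -0.5375, 0.1412, -0.7096).
Qᵀb = (1.9245, -2.0469, -3.4376).
Back-substitute: x_3 = -3.4376/4.0025 = -0.8589.
x_2 = (-2.0469 + 2.1982·(-0.8589))/5.1388 = -0.7657.
x_1 = (1.9245 + 0.7698·(-0.7657) + 0.3849·(-0.8589))/5.1962 = 0.1933.

x = (0.1933, -0.7657, -0.8589)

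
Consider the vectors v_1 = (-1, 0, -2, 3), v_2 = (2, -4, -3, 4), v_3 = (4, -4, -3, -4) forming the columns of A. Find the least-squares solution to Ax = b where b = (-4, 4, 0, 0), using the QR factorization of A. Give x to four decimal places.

x = (1.6323, -1.1380, 0.0644)

v_1 = (-1, 0, -2, 3); ‖v_1‖ = 3.7417, so q_1 = (-0.2673, 0.0000, -0.5345, 0.8018).
q_1·v_2 = (-0.2673)·2 + 0.0000·(-4) + (-0.5345)·(-3) + 0.8018·4 = 4.2762.
u_2 = v_2 − 4.2762·q_1 = (3.1429, -4.0000, -0.7143, 0.5714).
‖u_2‖ = 5.1686, so q_2 = (0.6081, -0.7739, -0.1382, 0.1106).
q_1·v_3 = (-0.2673)·4 + 0.0000·(-4) + (-0.5345)·(-3) + 0.8018·(-4) = -2.6726; q_2·v_3 = 0.6081·4 + (-0.7739)·(-4) + (-0.1382)·(-3) + 0.1106·(-4) = 5.5003.
u_3 = v_3 + 2.6726·q_1 − 5.5003·q_2 = (-0.0588, 0.2567, -3.6684, -2.4652).
‖u_3‖ = 4.4277, so q_3 = (-0.0133, 0.0580, -0.8285, -0.5568).
Qᵀb = (1.0690, -5.5279, 0.2850).
Back-substitute: x_3 = 0.2850/4.4277 = 0.0644.
x_2 = (-5.5279 − 5.5003·0.0644)/5.1686 = -1.1380.
x_1 = (1.0690 − 4.2762·(-1.1380) + 2.6726·0.0644)/3.7417 = 1.6323.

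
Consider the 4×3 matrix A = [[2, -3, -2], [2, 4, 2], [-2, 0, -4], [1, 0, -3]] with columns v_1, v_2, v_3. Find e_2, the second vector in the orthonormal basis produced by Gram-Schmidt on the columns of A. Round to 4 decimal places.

v_1 = (2, 2, -2, 1); ‖v_1‖ = 3.6056, so e_1 = (0.5547, 0.5547, -0.5547, 0.2774).
e_1·v_2 = 0.5547·(-3) + 0.5547·4 + (-0.5547)·0 + 0.2774·0 = 0.5547.
u_2 = v_2 − 0.5547·e_1 = (-3.3077, 3.6923, 0.3077, -0.1538).
‖u_2‖ = 4.9691, so e_2 = (-0.6656, 0.7430, 0.0619, -0.0310).

e_2 = (-0.6656, 0.7430, 0.0619, -0.0310)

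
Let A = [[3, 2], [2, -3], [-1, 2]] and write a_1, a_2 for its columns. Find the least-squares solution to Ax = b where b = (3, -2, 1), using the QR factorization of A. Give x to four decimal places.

e_1 = a_1/‖a_1‖ = (3, 2, -1)/3.7417 = (0.8018, 0.5345, -0.2673).
r_{12} = e_1·a_2 = -0.5345.
u_2 = a_2 + 0.5345·e_1 = (2.4286, -2.7143, 1.8571).
‖u_2‖ = 4.0883, so e_2 = (0.5940, -0.6639, 0.4543).
Qᵀb = (1.0690, 3.5642).
Back-substitute: x_2 = 3.5642/4.0883 = 0.8718.
x_1 = (1.0690 + 0.5345·0.8718)/3.7417 = 0.4103.

x = (0.4103, 0.8718)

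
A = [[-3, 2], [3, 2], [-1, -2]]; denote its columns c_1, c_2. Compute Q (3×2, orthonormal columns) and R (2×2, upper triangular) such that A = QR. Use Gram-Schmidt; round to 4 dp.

Q = [[-0.6882, 0.6745], [0.6882, 0.4905], [-0.2294, -0.5518]], R = [[4.3589, 0.4588], [0.0000, 3.4336]]

c_1 = (-3, 3, -1); ‖c_1‖ = 4.3589, so q_1 = (-0.6882, 0.6882, -0.2294).
q_1·c_2 = (-0.6882)·2 + 0.6882·2 + (-0.2294)·(-2) = 0.4588.
u_2 = c_2 − 0.4588·q_1 = (2.3158, 1.6842, -1.8947).
‖u_2‖ = 3.4336, so q_2 = (0.6745, 0.4905, -0.5518).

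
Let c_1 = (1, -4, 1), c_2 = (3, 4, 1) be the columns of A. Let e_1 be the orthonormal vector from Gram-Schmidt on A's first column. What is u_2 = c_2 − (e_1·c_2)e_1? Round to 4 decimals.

u_2 = (3.6667, 1.3333, 1.6667)

e_1 = c_1/‖c_1‖ = (1, -4, 1)/4.2426 = (0.2357, -0.9428, 0.2357).
r_{12} = e_1·c_2 = -2.8284.
u_2 = c_2 + 2.8284·e_1 = (3.6667, 1.3333, 1.6667).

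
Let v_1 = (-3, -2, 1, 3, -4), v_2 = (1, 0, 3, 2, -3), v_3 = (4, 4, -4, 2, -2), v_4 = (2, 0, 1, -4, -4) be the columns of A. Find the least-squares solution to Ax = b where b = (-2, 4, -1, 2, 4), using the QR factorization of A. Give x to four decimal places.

x = (-0.3041, -0.0264, 0.1467, -0.8014)

e_1 = v_1/‖v_1‖ = (-3, -2, 1, 3, -4)/6.2450 = (-0.4804, -0.3203, 0.1601, 0.4804, -0.6405).
r_{12} = e_1·v_2 = 2.8823.
u_2 = v_2 − 2.8823·e_1 = (2.3846, 0.9231, 2.5385, 0.6154, -1.1538).
‖u_2‖ = 3.8331, so e_2 = (0.6221, 0.2408, 0.6623, 0.1605, -0.3010).
r_{13} = e_1·v_3 = -1.6013; r_{23} = e_2·v_3 = 1.7259.
u_3 = v_3 + 1.6013·e_1 − 1.7259·e_2 = (2.1571, 3.0716, -4.8866, 2.4921, -2.5061).
‖u_3‖ = 7.1033, so e_3 = (0.3037, 0.4324, -0.6879, 0.3508, -0.3528).
r_{14} = e_1·v_4 = -0.1601; r_{24} = e_2·v_4 = 2.4684; r_{34} = e_3·v_4 = -0.0727.
u_4 = v_4 + 0.1601·e_1 − 2.4684·e_2 + 0.0727·e_3 = (0.4095, -0.6143, -0.6591, -4.2939, -3.3852).
‖u_4‖ = 5.5566, so e_4 = (0.0737, -0.1105, -0.1186, -0.7727, -0.6092).
Qᵀb = (-2.0817, -1.8262, 1.1007, -4.4533).
Back-substitute: x_4 = -4.4533/5.5566 = -0.8014.
x_3 = (1.1007 + 0.0727·(-0.8014))/7.1033 = 0.1467.
x_2 = (-1.8262 − 1.7259·0.1467 − 2.4684·(-0.8014))/3.8331 = -0.0264.
x_1 = (-2.0817 − 2.8823·(-0.0264) + 1.6013·0.1467 + 0.1601·(-0.8014))/6.2450 = -0.3041.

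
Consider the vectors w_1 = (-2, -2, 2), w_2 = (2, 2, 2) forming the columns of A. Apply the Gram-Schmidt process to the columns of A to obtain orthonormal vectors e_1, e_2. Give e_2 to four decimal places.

e_1 = w_1/‖w_1‖ = (-2, -2, 2)/3.4641 = (-0.5774, -0.5774, 0.5774).
r_{12} = e_1·w_2 = -1.1547.
u_2 = w_2 + 1.1547·e_1 = (1.3333, 1.3333, 2.6667).
‖u_2‖ = 3.2660, so e_2 = (0.4082, 0.4082, 0.8165).

e_2 = (0.4082, 0.4082, 0.8165)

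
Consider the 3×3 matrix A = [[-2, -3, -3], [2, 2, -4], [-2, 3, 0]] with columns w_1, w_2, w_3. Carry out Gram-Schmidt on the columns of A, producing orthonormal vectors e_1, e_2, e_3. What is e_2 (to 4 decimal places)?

e_2 = (-0.5133, 0.2933, 0.8066)

w_1 = (-2, 2, -2); ‖w_1‖ = 3.4641, so e_1 = (-0.5774, 0.5774, -0.5774).
e_1·w_2 = (-0.5774)·(-3) + 0.5774·2 + (-0.5774)·3 = 1.1547.
u_2 = w_2 − 1.1547·e_1 = (-2.3333, 1.3333, 3.6667).
‖u_2‖ = 4.5461, so e_2 = (-0.5133, 0.2933, 0.8066).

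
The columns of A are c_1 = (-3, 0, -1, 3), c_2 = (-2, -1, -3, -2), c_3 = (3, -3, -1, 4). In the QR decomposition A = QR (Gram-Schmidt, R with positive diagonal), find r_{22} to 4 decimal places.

c_1 = (-3, 0, -1, 3); ‖c_1‖ = 4.3589, so e_1 = (-0.6882, 0.0000, -0.2294, 0.6882).
e_1·c_2 = (-0.6882)·(-2) + 0.0000·(-1) + (-0.2294)·(-3) + 0.6882·(-2) = 0.6882.
u_2 = c_2 − 0.6882·e_1 = (-1.5263, -1.0000, -2.8421, -2.4737).
r_{22} = ‖u_2‖ = 4.1864.

r_{22} = 4.1864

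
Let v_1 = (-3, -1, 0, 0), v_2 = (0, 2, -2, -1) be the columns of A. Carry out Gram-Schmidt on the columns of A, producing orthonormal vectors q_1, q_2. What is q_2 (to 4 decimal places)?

v_1 = (-3, -1, 0, 0); ‖v_1‖ = 3.1623, so q_1 = (-0.9487, -0.3162, 0.0000, 0.0000).
q_1·v_2 = (-0.9487)·0 + (-0.3162)·2 + 0.0000·(-2) + 0.0000·(-1) = -0.6325.
u_2 = v_2 + 0.6325·q_1 = (-0.6000, 1.8000, -2.0000, -1.0000).
‖u_2‖ = 2.9326, so q_2 = (-0.2046, 0.6138, -0.6820, -0.3410).

q_2 = (-0.2046, 0.6138, -0.6820, -0.3410)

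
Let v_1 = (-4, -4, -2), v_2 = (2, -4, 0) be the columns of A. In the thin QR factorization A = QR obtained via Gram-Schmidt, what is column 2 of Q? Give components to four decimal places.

e_2 = (0.6768, -0.7288, 0.1041)

e_1 = v_1/‖v_1‖ = (-4, -4, -2)/6.0000 = (-0.6667, -0.6667, -0.3333).
r_{12} = e_1·v_2 = 1.3333.
u_2 = v_2 − 1.3333·e_1 = (2.8889, -3.1111, 0.4444).
‖u_2‖ = 4.2687, so e_2 = (0.6768, -0.7288, 0.1041).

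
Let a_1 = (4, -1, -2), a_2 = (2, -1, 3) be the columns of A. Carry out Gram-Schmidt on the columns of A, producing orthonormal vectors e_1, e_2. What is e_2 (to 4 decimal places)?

e_2 = (0.3878, -0.2327, 0.8919)

e_1 = a_1/‖a_1‖ = (4, -1, -2)/4.5826 = (0.8729, -0.2182, -0.4364).
r_{12} = e_1·a_2 = 0.6547.
u_2 = a_2 − 0.6547·e_1 = (1.4286, -0.8571, 3.2857).
‖u_2‖ = 3.6839, so e_2 = (0.3878, -0.2327, 0.8919).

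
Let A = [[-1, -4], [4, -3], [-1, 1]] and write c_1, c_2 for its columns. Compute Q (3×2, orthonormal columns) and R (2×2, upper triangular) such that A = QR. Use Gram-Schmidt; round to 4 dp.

c_1 = (-1, 4, -1); ‖c_1‖ = 4.2426, so q_1 = (-0.2357, 0.9428, -0.2357).
q_1·c_2 = (-0.2357)·(-4) + 0.9428·(-3) + (-0.2357)·1 = -2.1213.
u_2 = c_2 + 2.1213·q_1 = (-4.5000, -1.0000, 0.5000).
‖u_2‖ = 4.6368, so q_2 = (-0.9705, -0.2157, 0.1078).

Q = [[-0.2357, -0.9705], [0.9428, -0.2157], [-0.2357, 0.1078]], R = [[4.2426, -2.1213], [0.0000, 4.6368]]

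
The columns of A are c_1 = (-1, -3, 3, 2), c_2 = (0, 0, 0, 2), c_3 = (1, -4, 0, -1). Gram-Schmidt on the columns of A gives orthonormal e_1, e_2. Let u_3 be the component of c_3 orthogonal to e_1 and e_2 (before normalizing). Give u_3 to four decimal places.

u_3 = (1.5789, -2.2632, -1.7368, 0.0000)

c_1 = (-1, -3, 3, 2); ‖c_1‖ = 4.7958, so e_1 = (-0.2085, -0.6255, 0.6255, 0.4170).
e_1·c_2 = (-0.2085)·0 + (-0.6255)·0 + 0.6255·0 + 0.4170·2 = 0.8341.
u_2 = c_2 − 0.8341·e_1 = (0.1739, 0.5217, -0.5217, 1.6522).
‖u_2‖ = 1.8178, so e_2 = (0.0957, 0.2870, -0.2870, 0.9089).
e_1·c_3 = (-0.2085)·1 + (-0.6255)·(-4) + 0.6255·0 + 0.4170·(-1) = 1.8766; e_2·c_3 = 0.0957·1 + 0.2870·(-4) + (-0.2870)·0 + 0.9089·(-1) = -1.9613.
u_3 = c_3 − 1.8766·e_1 + 1.9613·e_2 = (1.5789, -2.2632, -1.7368, 0.0000).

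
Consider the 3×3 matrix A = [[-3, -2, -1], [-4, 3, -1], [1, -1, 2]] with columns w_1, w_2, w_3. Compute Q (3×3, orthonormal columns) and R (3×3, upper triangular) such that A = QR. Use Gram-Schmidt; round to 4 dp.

Q = [[-0.5883, -0.8066, -0.0563], [-0.7845, 0.5525, 0.2817], [0.1961, -0.2099, 0.9578]], R = [[5.0990, -1.3728, 1.7650], [0.0000, 3.4807, -0.1657], [0.0000, 0.0000, 1.6903]]

w_1 = (-3, -4, 1); ‖w_1‖ = 5.0990, so e_1 = (-0.5883, -0.7845, 0.1961).
e_1·w_2 = (-0.5883)·(-2) + (-0.7845)·3 + 0.1961·(-1) = -1.3728.
u_2 = w_2 + 1.3728·e_1 = (-2.8077, 1.9231, -0.7308).
‖u_2‖ = 3.4807, so e_2 = (-0.8066, 0.5525, -0.2099).
e_1·w_3 = (-0.5883)·(-1) + (-0.7845)·(-1) + 0.1961·2 = 1.7650; e_2·w_3 = (-0.8066)·(-1) + 0.5525·(-1) + (-0.2099)·2 = -0.1657.
u_3 = w_3 − 1.7650·e_1 + 0.1657·e_2 = (-0.0952, 0.4762, 1.6190).
‖u_3‖ = 1.6903, so e_3 = (-0.0563, 0.2817, 0.9578).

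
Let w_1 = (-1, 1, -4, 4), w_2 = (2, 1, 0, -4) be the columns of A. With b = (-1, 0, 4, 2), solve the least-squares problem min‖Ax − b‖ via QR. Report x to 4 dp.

x = (-0.7459, -1.0800)

e_1 = w_1/‖w_1‖ = (-1, 1, -4, 4)/5.8310 = (-0.1715, 0.1715, -0.6860, 0.6860).
r_{12} = e_1·w_2 = -2.9155.
u_2 = w_2 + 2.9155·e_1 = (1.5000, 1.5000, -2.0000, -2.0000).
‖u_2‖ = 3.5355, so e_2 = (0.4243, 0.4243, -0.5657, -0.5657).
Qᵀb = (-1.2005, -3.8184).
Back-substitute: x_2 = -3.8184/3.5355 = -1.0800.
x_1 = (-1.2005 + 2.9155·(-1.0800))/5.8310 = -0.7459.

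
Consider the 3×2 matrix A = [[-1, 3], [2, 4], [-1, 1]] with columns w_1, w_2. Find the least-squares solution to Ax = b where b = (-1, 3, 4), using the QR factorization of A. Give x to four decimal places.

e_1 = w_1/‖w_1‖ = (-1, 2, -1)/2.4495 = (-0.4082, 0.8165, -0.4082).
r_{12} = e_1·w_2 = 1.6330.
u_2 = w_2 − 1.6330·e_1 = (3.6667, 2.6667, 1.6667).
‖u_2‖ = 4.8305, so e_2 = (0.7591, 0.5521, 0.3450).
Qᵀb = (1.2247, 2.2772).
Back-substitute: x_2 = 2.2772/4.8305 = 0.4714.
x_1 = (1.2247 − 1.6330·0.4714)/2.4495 = 0.1857.

x = (0.1857, 0.4714)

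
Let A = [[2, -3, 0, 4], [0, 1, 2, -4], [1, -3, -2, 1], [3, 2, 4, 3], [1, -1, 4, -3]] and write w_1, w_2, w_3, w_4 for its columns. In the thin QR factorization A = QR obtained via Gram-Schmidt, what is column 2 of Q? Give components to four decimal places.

q_1 = w_1/‖w_1‖ = (2, 0, 1, 3, 1)/3.8730 = (0.5164, 0.0000, 0.2582, 0.7746, 0.2582).
r_{12} = q_1·w_2 = -1.0328.
u_2 = w_2 + 1.0328·q_1 = (-2.4667, 1.0000, -2.7333, 2.8000, -0.7333).
‖u_2‖ = 4.7889, so q_2 = (-0.5151, 0.2088, -0.5708, 0.5847, -0.1531).

q_2 = (-0.5151, 0.2088, -0.5708, 0.5847, -0.1531)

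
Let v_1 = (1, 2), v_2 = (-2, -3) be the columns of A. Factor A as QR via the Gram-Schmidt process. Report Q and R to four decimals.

Q = [[0.4472, -0.8944], [0.8944, 0.4472]], R = [[2.2361, -3.5777], [0.0000, 0.4472]]

q_1 = v_1/‖v_1‖ = (1, 2)/2.2361 = (0.4472, 0.8944).
r_{12} = q_1·v_2 = -3.5777.
u_2 = v_2 + 3.5777·q_1 = (-0.4000, 0.2000).
‖u_2‖ = 0.4472, so q_2 = (-0.8944, 0.4472).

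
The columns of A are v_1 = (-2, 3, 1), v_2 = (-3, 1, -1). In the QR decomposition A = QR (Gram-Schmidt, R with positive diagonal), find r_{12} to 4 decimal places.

v_1 = (-2, 3, 1); ‖v_1‖ = 3.7417, so q_1 = (-0.5345, 0.8018, 0.2673).
r_{12} = q_1·v_2 = 2.1381.

r_{12} = 2.1381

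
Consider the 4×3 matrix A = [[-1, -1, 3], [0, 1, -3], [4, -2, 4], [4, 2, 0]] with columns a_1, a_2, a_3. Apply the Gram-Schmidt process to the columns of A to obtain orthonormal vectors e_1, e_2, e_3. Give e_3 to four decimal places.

e_3 = (0.7007, -0.5469, -0.2243, 0.3995)

a_1 = (-1, 0, 4, 4); ‖a_1‖ = 5.7446, so e_1 = (-0.1741, 0.0000, 0.6963, 0.6963).
e_1·a_2 = (-0.1741)·(-1) + 0.0000·1 + 0.6963·(-2) + 0.6963·2 = 0.1741.
u_2 = a_2 − 0.1741·e_1 = (-0.9697, 1.0000, -2.1212, 1.8788).
‖u_2‖ = 3.1575, so e_2 = (-0.3071, 0.3167, -0.6718, 0.5950).
e_1·a_3 = (-0.1741)·3 + 0.0000·(-3) + 0.6963·4 + 0.6963·0 = 2.2630; e_2·a_3 = (-0.3071)·3 + 0.3167·(-3) + (-0.6718)·4 + 0.5950·0 = -4.5587.
u_3 = a_3 − 2.2630·e_1 + 4.5587·e_2 = (1.9939, -1.5562, -0.6383, 1.1368).
‖u_3‖ = 2.8456, so e_3 = (0.7007, -0.5469, -0.2243, 0.3995).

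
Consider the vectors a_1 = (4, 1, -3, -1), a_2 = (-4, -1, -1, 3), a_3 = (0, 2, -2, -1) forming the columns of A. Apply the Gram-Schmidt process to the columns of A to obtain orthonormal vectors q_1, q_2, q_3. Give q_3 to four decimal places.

a_1 = (4, 1, -3, -1); ‖a_1‖ = 5.1962, so q_1 = (0.7698, 0.1925, -0.5774, -0.1925).
q_1·a_2 = 0.7698·(-4) + 0.1925·(-1) + (-0.5774)·(-1) + (-0.1925)·3 = -3.2717.
u_2 = a_2 + 3.2717·q_1 = (-1.4815, -0.3704, -2.8889, 2.3704).
‖u_2‖ = 4.0369, so q_2 = (-0.3670, -0.0917, -0.7156, 0.5872).
q_1·a_3 = 0.7698·0 + 0.1925·2 + (-0.5774)·(-2) + (-0.1925)·(-1) = 1.7321; q_2·a_3 = (-0.3670)·0 + (-0.0917)·2 + (-0.7156)·(-2) + 0.5872·(-1) = 0.6606.
u_3 = a_3 − 1.7321·q_1 − 0.6606·q_2 = (-1.0909, 1.7273, -0.5273, -1.0545).
‖u_3‖ = 2.3587, so q_3 = (-0.4625, 0.7323, -0.2235, -0.4471).

q_3 = (-0.4625, 0.7323, -0.2235, -0.4471)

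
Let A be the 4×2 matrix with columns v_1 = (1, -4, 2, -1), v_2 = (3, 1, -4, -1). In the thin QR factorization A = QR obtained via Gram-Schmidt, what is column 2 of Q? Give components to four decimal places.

v_1 = (1, -4, 2, -1); ‖v_1‖ = 4.6904, so q_1 = (0.2132, -0.8528, 0.4264, -0.2132).
q_1·v_2 = 0.2132·3 + (-0.8528)·1 + 0.4264·(-4) + (-0.2132)·(-1) = -1.7056.
u_2 = v_2 + 1.7056·q_1 = (3.3636, -0.4545, -3.2727, -1.3636).
‖u_2‖ = 4.9082, so q_2 = (0.6853, -0.0926, -0.6668, -0.2778).

q_2 = (0.6853, -0.0926, -0.6668, -0.2778)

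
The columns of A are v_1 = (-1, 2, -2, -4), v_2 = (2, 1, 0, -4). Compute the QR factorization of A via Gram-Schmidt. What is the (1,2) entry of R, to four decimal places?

v_1 = (-1, 2, -2, -4); ‖v_1‖ = 5.0000, so q_1 = (-0.2000, 0.4000, -0.4000, -0.8000).
r_{12} = q_1·v_2 = 3.2000.

r_{12} = 3.2000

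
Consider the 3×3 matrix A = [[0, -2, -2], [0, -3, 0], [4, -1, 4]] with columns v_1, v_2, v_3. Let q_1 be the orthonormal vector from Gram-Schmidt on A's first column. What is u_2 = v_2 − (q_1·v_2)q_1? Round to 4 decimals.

u_2 = (-2.0000, -3.0000, 0.0000)

v_1 = (0, 0, 4); ‖v_1‖ = 4.0000, so q_1 = (0.0000, 0.0000, 1.0000).
q_1·v_2 = 0.0000·(-2) + 0.0000·(-3) + 1.0000·(-1) = -1.0000.
u_2 = v_2 + 1.0000·q_1 = (-2.0000, -3.0000, 0.0000).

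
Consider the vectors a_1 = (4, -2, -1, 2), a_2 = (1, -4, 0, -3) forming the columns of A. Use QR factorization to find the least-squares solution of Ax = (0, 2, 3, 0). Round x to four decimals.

x = (-0.2182, -0.2573)

a_1 = (4, -2, -1, 2); ‖a_1‖ = 5.0000, so e_1 = (0.8000, -0.4000, -0.2000, 0.4000).
e_1·a_2 = 0.8000·1 + (-0.4000)·(-4) + (-0.2000)·0 + 0.4000·(-3) = 1.2000.
u_2 = a_2 − 1.2000·e_1 = (0.0400, -3.5200, 0.2400, -3.4800).
‖u_2‖ = 4.9558, so e_2 = (0.0081, -0.7103, 0.0484, -0.7022).
Qᵀb = (-1.4000, -1.2753).
Back-substitute: x_2 = -1.2753/4.9558 = -0.2573.
x_1 = (-1.4000 − 1.2000·(-0.2573))/5.0000 = -0.2182.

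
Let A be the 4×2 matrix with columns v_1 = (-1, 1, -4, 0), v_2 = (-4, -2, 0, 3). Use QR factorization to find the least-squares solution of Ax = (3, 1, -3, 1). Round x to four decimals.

v_1 = (-1, 1, -4, 0); ‖v_1‖ = 4.2426, so e_1 = (-0.2357, 0.2357, -0.9428, 0.0000).
e_1·v_2 = (-0.2357)·(-4) + 0.2357·(-2) + (-0.9428)·0 + 0.0000·3 = 0.4714.
u_2 = v_2 − 0.4714·e_1 = (-3.8889, -2.1111, 0.4444, 3.0000).
‖u_2‖ = 5.3645, so e_2 = (-0.7249, -0.3935, 0.0828, 0.5592).
Qᵀb = (2.3570, -2.2576).
Back-substitute: x_2 = -2.2576/5.3645 = -0.4208.
x_1 = (2.3570 − 0.4714·(-0.4208))/4.2426 = 0.6023.

x = (0.6023, -0.4208)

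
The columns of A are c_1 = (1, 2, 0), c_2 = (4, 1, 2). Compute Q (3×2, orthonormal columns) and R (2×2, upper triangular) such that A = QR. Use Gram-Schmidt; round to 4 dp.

Q = [[0.4472, 0.7537], [0.8944, -0.3769], [0.0000, 0.5384]], R = [[2.2361, 2.6833], [0.0000, 3.7148]]

c_1 = (1, 2, 0); ‖c_1‖ = 2.2361, so q_1 = (0.4472, 0.8944, 0.0000).
q_1·c_2 = 0.4472·4 + 0.8944·1 + 0.0000·2 = 2.6833.
u_2 = c_2 − 2.6833·q_1 = (2.8000, -1.4000, 2.0000).
‖u_2‖ = 3.7148, so q_2 = (0.7537, -0.3769, 0.5384).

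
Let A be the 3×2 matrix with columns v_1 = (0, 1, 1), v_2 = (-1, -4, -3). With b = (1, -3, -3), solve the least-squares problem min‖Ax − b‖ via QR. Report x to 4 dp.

v_1 = (0, 1, 1); ‖v_1‖ = 1.4142, so q_1 = (0.0000, 0.7071, 0.7071).
q_1·v_2 = 0.0000·(-1) + 0.7071·(-4) + 0.7071·(-3) = -4.9497.
u_2 = v_2 + 4.9497·q_1 = (-1.0000, -0.5000, 0.5000).
‖u_2‖ = 1.2247, so q_2 = (-0.8165, -0.4082, 0.4082).
Qᵀb = (-4.2426, -0.8165).
Back-substitute: x_2 = -0.8165/1.2247 = -0.6667.
x_1 = (-4.2426 + 4.9497·(-0.6667))/1.4142 = -5.3333.

x = (-5.3333, -0.6667)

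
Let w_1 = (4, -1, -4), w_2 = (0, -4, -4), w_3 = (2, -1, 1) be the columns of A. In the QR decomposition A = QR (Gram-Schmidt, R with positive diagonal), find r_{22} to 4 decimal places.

r_{22} = 4.4586

w_1 = (4, -1, -4); ‖w_1‖ = 5.7446, so e_1 = (0.6963, -0.1741, -0.6963).
e_1·w_2 = 0.6963·0 + (-0.1741)·(-4) + (-0.6963)·(-4) = 3.4816.
u_2 = w_2 − 3.4816·e_1 = (-2.4242, -3.3939, -1.5758).
r_{22} = ‖u_2‖ = 4.4586.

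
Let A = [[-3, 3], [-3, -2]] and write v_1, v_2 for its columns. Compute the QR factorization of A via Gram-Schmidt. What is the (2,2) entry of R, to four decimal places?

v_1 = (-3, -3); ‖v_1‖ = 4.2426, so e_1 = (-0.7071, -0.7071).
e_1·v_2 = (-0.7071)·3 + (-0.7071)·(-2) = -0.7071.
u_2 = v_2 + 0.7071·e_1 = (2.5000, -2.5000).
r_{22} = ‖u_2‖ = 3.5355.

r_{22} = 3.5355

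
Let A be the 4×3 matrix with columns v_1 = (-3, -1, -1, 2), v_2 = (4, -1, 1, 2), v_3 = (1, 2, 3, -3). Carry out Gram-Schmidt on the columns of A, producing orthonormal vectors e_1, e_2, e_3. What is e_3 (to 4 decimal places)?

e_3 = (-0.2695, 0.1379, 0.9433, 0.1363)

v_1 = (-3, -1, -1, 2); ‖v_1‖ = 3.8730, so e_1 = (-0.7746, -0.2582, -0.2582, 0.5164).
e_1·v_2 = (-0.7746)·4 + (-0.2582)·(-1) + (-0.2582)·1 + 0.5164·2 = -2.0656.
u_2 = v_2 + 2.0656·e_1 = (2.4000, -1.5333, 0.4667, 3.0667).
‖u_2‖ = 4.2111, so e_2 = (0.5699, -0.3641, 0.1108, 0.7282).
e_1·v_3 = (-0.7746)·1 + (-0.2582)·2 + (-0.2582)·3 + 0.5164·(-3) = -3.6148; e_2·v_3 = 0.5699·1 + (-0.3641)·2 + 0.1108·3 + 0.7282·(-3) = -2.0106.
u_3 = v_3 + 3.6148·e_1 + 2.0106·e_2 = (-0.6541, 0.3346, 2.2895, 0.3308).
‖u_3‖ = 2.4271, so e_3 = (-0.2695, 0.1379, 0.9433, 0.1363).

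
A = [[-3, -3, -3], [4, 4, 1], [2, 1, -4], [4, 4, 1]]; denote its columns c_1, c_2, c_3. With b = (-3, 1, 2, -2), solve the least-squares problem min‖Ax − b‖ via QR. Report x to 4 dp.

e_1 = c_1/‖c_1‖ = (-3, 4, 2, 4)/6.7082 = (-0.4472, 0.5963, 0.2981, 0.5963).
r_{12} = e_1·c_2 = 6.4101.
u_2 = c_2 − 6.4101·e_1 = (-0.1333, 0.1778, -0.9111, 0.1778).
‖u_2‖ = 0.9545, so e_2 = (-0.1397, 0.1862, -0.9545, 0.1862).
r_{13} = e_1·c_3 = 1.3416; r_{23} = e_2·c_3 = 4.6096.
u_3 = c_3 − 1.3416·e_1 − 4.6096·e_2 = (-1.7561, -0.6585, 0.0000, -0.6585).
‖u_3‖ = 1.9878, so e_3 = (-0.8835, -0.3313, 0.0000, -0.3313).
Qᵀb = (1.3416, -1.6762, 2.9817).
Back-substitute: x_3 = 2.9817/1.9878 = 1.5000.
x_2 = (-1.6762 − 4.6096·1.5000)/0.9545 = -9.0000.
x_1 = (1.3416 − 6.4101·(-9.0000) − 1.3416·1.5000)/6.7082 = 8.5000.

x = (8.5000, -9.0000, 1.5000)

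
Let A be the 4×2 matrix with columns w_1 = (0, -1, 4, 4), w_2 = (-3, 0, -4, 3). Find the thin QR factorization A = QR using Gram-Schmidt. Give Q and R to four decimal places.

Q = [[0.0000, -0.5182], [-0.1741, -0.0209], [0.6963, -0.6072], [0.6963, 0.6020]], R = [[5.7446, -0.6963], [0.0000, 5.7892]]

w_1 = (0, -1, 4, 4); ‖w_1‖ = 5.7446, so e_1 = (0.0000, -0.1741, 0.6963, 0.6963).
e_1·w_2 = 0.0000·(-3) + (-0.1741)·0 + 0.6963·(-4) + 0.6963·3 = -0.6963.
u_2 = w_2 + 0.6963·e_1 = (-3.0000, -0.1212, -3.5152, 3.4848).
‖u_2‖ = 5.7892, so e_2 = (-0.5182, -0.0209, -0.6072, 0.6020).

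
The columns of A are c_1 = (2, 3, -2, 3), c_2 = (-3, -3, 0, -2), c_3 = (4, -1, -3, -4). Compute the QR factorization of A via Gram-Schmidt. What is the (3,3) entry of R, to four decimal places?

c_1 = (2, 3, -2, 3); ‖c_1‖ = 5.0990, so q_1 = (0.3922, 0.5883, -0.3922, 0.5883).
q_1·c_2 = 0.3922·(-3) + 0.5883·(-3) + (-0.3922)·0 + 0.5883·(-2) = -4.1184.
u_2 = c_2 + 4.1184·q_1 = (-1.3846, -0.5769, -1.6154, 0.4231).
‖u_2‖ = 2.2447, so q_2 = (-0.6169, -0.2570, -0.7197, 0.1885).
q_1·c_3 = 0.3922·4 + 0.5883·(-1) + (-0.3922)·(-3) + 0.5883·(-4) = -0.1961; q_2·c_3 = (-0.6169)·4 + (-0.2570)·(-1) + (-0.7197)·(-3) + 0.1885·(-4) = -0.8053.
u_3 = c_3 + 0.1961·q_1 + 0.8053·q_2 = (3.5802, -1.0916, -3.6565, -3.7328).
r_{33} = ‖u_3‖ = 6.4275.

r_{33} = 6.4275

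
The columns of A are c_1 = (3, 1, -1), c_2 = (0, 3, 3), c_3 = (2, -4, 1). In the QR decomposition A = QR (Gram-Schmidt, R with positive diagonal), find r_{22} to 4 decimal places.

q_1 = c_1/‖c_1‖ = (3, 1, -1)/3.3166 = (0.9045, 0.3015, -0.3015).
r_{12} = q_1·c_2 = 0.0000.
u_2 = c_2 + 0.0000·q_1 = (0.0000, 3.0000, 3.0000).
r_{22} = ‖u_2‖ = 4.2426.

r_{22} = 4.2426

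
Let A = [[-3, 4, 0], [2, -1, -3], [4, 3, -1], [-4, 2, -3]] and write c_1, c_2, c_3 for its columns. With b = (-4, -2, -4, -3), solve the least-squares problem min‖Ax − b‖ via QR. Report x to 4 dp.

c_1 = (-3, 2, 4, -4); ‖c_1‖ = 6.7082, so e_1 = (-0.4472, 0.2981, 0.5963, -0.5963).
e_1·c_2 = (-0.4472)·4 + 0.2981·(-1) + 0.5963·3 + (-0.5963)·2 = -1.4907.
u_2 = c_2 + 1.4907·e_1 = (3.3333, -0.5556, 3.8889, 1.1111).
‖u_2‖ = 5.2705, so e_2 = (0.6325, -0.1054, 0.7379, 0.2108).
e_1·c_3 = (-0.4472)·0 + 0.2981·(-3) + 0.5963·(-1) + (-0.5963)·(-3) = 0.2981; e_2·c_3 = 0.6325·0 + (-0.1054)·(-3) + 0.7379·(-1) + 0.2108·(-3) = -1.0541.
u_3 = c_3 − 0.2981·e_1 + 1.0541·e_2 = (0.8000, -3.2000, -0.4000, -2.6000).
‖u_3‖ = 4.2190, so e_3 = (0.1896, -0.7585, -0.0948, -0.6163).
Qᵀb = (0.5963, -5.9029, 2.9865).
Back-substitute: x_3 = 2.9865/4.2190 = 0.7079.
x_2 = (-5.9029 + 1.0541·0.7079)/5.2705 = -0.9784.
x_1 = (0.5963 + 1.4907·(-0.9784) − 0.2981·0.7079)/6.7082 = -0.1600.

x = (-0.1600, -0.9784, 0.7079)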